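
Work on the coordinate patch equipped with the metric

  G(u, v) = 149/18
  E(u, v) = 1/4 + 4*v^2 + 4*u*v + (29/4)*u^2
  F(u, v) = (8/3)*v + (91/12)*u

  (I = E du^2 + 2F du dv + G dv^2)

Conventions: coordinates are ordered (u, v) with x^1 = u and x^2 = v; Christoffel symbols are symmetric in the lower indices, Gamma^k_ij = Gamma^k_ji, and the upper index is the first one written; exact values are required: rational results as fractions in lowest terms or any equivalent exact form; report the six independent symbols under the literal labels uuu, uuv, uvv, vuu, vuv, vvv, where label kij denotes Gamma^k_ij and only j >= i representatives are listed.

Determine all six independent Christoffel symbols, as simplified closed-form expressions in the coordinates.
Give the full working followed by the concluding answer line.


E = 1/4 + 4*v^2 + 4*u*v + (29/4)*u^2; F = (8/3)*v + (91/12)*u; G = 149/18
Gamma^k_ij = (1/2) g^{kl} (d_i g_jl + d_j g_il - d_l g_ij), with g^inv = (1/(EG-F^2)) [[G, -F], [-F, E]]
first partials: E_u = 4*v + (29/2)*u, E_v = 8*v + 4*u, F_u = 91/12, F_v = 8/3, G_u = 0, G_v = 0
D = EG - F^2 = 149/72 + 26*v^2 - (22/3)*u*v + (361/144)*u^2
expanded: Gamma^u_uu = (G E_u - 2F F_u + F E_v)/(2D), Gamma^u_uv = (G E_v - F G_u)/(2D), Gamma^u_vv = (2G F_v - G G_u - F G_v)/(2D), Gamma^v_uu = (2E F_u - E E_v - F E_u)/(2D), Gamma^v_uv = (E G_u - F E_v)/(2D), Gamma^v_vv = (E G_v - 2F F_v + F G_u)/(2D); substitute and cancel common factors

Answer: Gamma_uuu = (2184*u^2 + 5136*u*v + 361*u + 1536*v^2 - 528*v)/(361*u^2 - 1056*u*v + 3744*v^2 + 298), Gamma_uuv = (2384*u + 4768*v)/(361*u^2 - 1056*u*v + 3744*v^2 + 298), Gamma_uvv = 9536/(1083*u^2 - 3168*u*v + 11232*v^2 + 894), Gamma_vuu = (-2088*u^3 - 5328*u^2*v - 3456*u*v^2 - 600*u*v - 72*u - 2304*v^3 + 3600*v^2 - 144*v + 273)/(361*u^2 - 1056*u*v + 3744*v^2 + 298), Gamma_vuv = (-2184*u^2 - 5136*u*v - 1536*v^2)/(361*u^2 - 1056*u*v + 3744*v^2 + 298), Gamma_vvv = (-2912*u - 1024*v)/(361*u^2 - 1056*u*v + 3744*v^2 + 298)


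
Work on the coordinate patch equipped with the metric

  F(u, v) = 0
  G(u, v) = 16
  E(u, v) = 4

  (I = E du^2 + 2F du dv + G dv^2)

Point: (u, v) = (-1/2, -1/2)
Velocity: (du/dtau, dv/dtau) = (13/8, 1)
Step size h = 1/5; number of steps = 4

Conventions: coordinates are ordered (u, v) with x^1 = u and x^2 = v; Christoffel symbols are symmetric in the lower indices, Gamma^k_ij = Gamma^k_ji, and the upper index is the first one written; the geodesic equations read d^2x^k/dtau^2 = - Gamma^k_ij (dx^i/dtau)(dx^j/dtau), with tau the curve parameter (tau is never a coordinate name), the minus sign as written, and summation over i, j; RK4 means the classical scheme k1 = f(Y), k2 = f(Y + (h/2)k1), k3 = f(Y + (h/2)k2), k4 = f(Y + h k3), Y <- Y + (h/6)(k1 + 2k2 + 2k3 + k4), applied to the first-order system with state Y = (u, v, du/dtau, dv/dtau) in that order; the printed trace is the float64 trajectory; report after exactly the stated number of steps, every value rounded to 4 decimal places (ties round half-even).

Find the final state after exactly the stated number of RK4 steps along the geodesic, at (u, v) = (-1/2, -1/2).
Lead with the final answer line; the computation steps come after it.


Answer: u = 0.8000, v = 0.3000, du/dtau = 1.6250, dv/dtau = 1.0000

f(Y) = (du/dtau, dv/dtau, -Gamma^u_ij Y'^i Y'^j, -Gamma^v_ij Y'^i Y'^j) with the Gammas evaluated at the stage position; h = 0.200000; intermediate values shown to 6 dp
step 0: u = -0.5000, v = -0.5000, du/dtau = 1.6250, dv/dtau = 1.0000
step 1:
  k1: at (u, v) = (-0.500000, -0.500000), (du/dtau, dv/dtau) = (1.625000, 1.000000); Gamma_uuu = 0.000000, Gamma_uuv = 0.000000, Gamma_uvv = 0.000000, Gamma_vuu = 0.000000, Gamma_vuv = 0.000000, Gamma_vvv = 0.000000; k1 = (1.625000, 1.000000, 0.000000, 0.000000)
  k2: at (u, v) = (-0.337500, -0.400000), (du/dtau, dv/dtau) = (1.625000, 1.000000); Gamma_uuu = 0.000000, Gamma_uuv = 0.000000, Gamma_uvv = 0.000000, Gamma_vuu = 0.000000, Gamma_vuv = 0.000000, Gamma_vvv = 0.000000; k2 = (1.625000, 1.000000, 0.000000, 0.000000)
  k3: at (u, v) = (-0.337500, -0.400000), (du/dtau, dv/dtau) = (1.625000, 1.000000); Gamma_uuu = 0.000000, Gamma_uuv = 0.000000, Gamma_uvv = 0.000000, Gamma_vuu = 0.000000, Gamma_vuv = 0.000000, Gamma_vvv = 0.000000; k3 = (1.625000, 1.000000, 0.000000, 0.000000)
  k4: at (u, v) = (-0.175000, -0.300000), (du/dtau, dv/dtau) = (1.625000, 1.000000); Gamma_uuu = 0.000000, Gamma_uuv = 0.000000, Gamma_uvv = 0.000000, Gamma_vuu = 0.000000, Gamma_vuv = 0.000000, Gamma_vvv = 0.000000; k4 = (1.625000, 1.000000, 0.000000, 0.000000)
  Y <- Y + (h/6)(k1 + 2k2 + 2k3 + k4): u = -0.1750, v = -0.3000, du/dtau = 1.6250, dv/dtau = 1.0000
step 2:
  k1: at (u, v) = (-0.175000, -0.300000), (du/dtau, dv/dtau) = (1.625000, 1.000000); Gamma_uuu = 0.000000, Gamma_uuv = 0.000000, Gamma_uvv = 0.000000, Gamma_vuu = 0.000000, Gamma_vuv = 0.000000, Gamma_vvv = 0.000000; k1 = (1.625000, 1.000000, 0.000000, 0.000000)
  k2: at (u, v) = (-0.012500, -0.200000), (du/dtau, dv/dtau) = (1.625000, 1.000000); Gamma_uuu = 0.000000, Gamma_uuv = 0.000000, Gamma_uvv = 0.000000, Gamma_vuu = 0.000000, Gamma_vuv = 0.000000, Gamma_vvv = 0.000000; k2 = (1.625000, 1.000000, 0.000000, 0.000000)
  k3: at (u, v) = (-0.012500, -0.200000), (du/dtau, dv/dtau) = (1.625000, 1.000000); Gamma_uuu = 0.000000, Gamma_uuv = 0.000000, Gamma_uvv = 0.000000, Gamma_vuu = 0.000000, Gamma_vuv = 0.000000, Gamma_vvv = 0.000000; k3 = (1.625000, 1.000000, 0.000000, 0.000000)
  k4: at (u, v) = (0.150000, -0.100000), (du/dtau, dv/dtau) = (1.625000, 1.000000); Gamma_uuu = 0.000000, Gamma_uuv = 0.000000, Gamma_uvv = 0.000000, Gamma_vuu = 0.000000, Gamma_vuv = 0.000000, Gamma_vvv = 0.000000; k4 = (1.625000, 1.000000, 0.000000, 0.000000)
  Y <- Y + (h/6)(k1 + 2k2 + 2k3 + k4): u = 0.1500, v = -0.1000, du/dtau = 1.6250, dv/dtau = 1.0000
step 3:
  k1: at (u, v) = (0.150000, -0.100000), (du/dtau, dv/dtau) = (1.625000, 1.000000); Gamma_uuu = 0.000000, Gamma_uuv = 0.000000, Gamma_uvv = 0.000000, Gamma_vuu = 0.000000, Gamma_vuv = 0.000000, Gamma_vvv = 0.000000; k1 = (1.625000, 1.000000, 0.000000, 0.000000)
  k2: at (u, v) = (0.312500, 0.000000), (du/dtau, dv/dtau) = (1.625000, 1.000000); Gamma_uuu = 0.000000, Gamma_uuv = 0.000000, Gamma_uvv = 0.000000, Gamma_vuu = 0.000000, Gamma_vuv = 0.000000, Gamma_vvv = 0.000000; k2 = (1.625000, 1.000000, 0.000000, 0.000000)
  k3: at (u, v) = (0.312500, 0.000000), (du/dtau, dv/dtau) = (1.625000, 1.000000); Gamma_uuu = 0.000000, Gamma_uuv = 0.000000, Gamma_uvv = 0.000000, Gamma_vuu = 0.000000, Gamma_vuv = 0.000000, Gamma_vvv = 0.000000; k3 = (1.625000, 1.000000, 0.000000, 0.000000)
  k4: at (u, v) = (0.475000, 0.100000), (du/dtau, dv/dtau) = (1.625000, 1.000000); Gamma_uuu = 0.000000, Gamma_uuv = 0.000000, Gamma_uvv = 0.000000, Gamma_vuu = 0.000000, Gamma_vuv = 0.000000, Gamma_vvv = 0.000000; k4 = (1.625000, 1.000000, 0.000000, 0.000000)
  Y <- Y + (h/6)(k1 + 2k2 + 2k3 + k4): u = 0.4750, v = 0.1000, du/dtau = 1.6250, dv/dtau = 1.0000
step 4:
  k1: at (u, v) = (0.475000, 0.100000), (du/dtau, dv/dtau) = (1.625000, 1.000000); Gamma_uuu = 0.000000, Gamma_uuv = 0.000000, Gamma_uvv = 0.000000, Gamma_vuu = 0.000000, Gamma_vuv = 0.000000, Gamma_vvv = 0.000000; k1 = (1.625000, 1.000000, 0.000000, 0.000000)
  k2: at (u, v) = (0.637500, 0.200000), (du/dtau, dv/dtau) = (1.625000, 1.000000); Gamma_uuu = 0.000000, Gamma_uuv = 0.000000, Gamma_uvv = 0.000000, Gamma_vuu = 0.000000, Gamma_vuv = 0.000000, Gamma_vvv = 0.000000; k2 = (1.625000, 1.000000, 0.000000, 0.000000)
  k3: at (u, v) = (0.637500, 0.200000), (du/dtau, dv/dtau) = (1.625000, 1.000000); Gamma_uuu = 0.000000, Gamma_uuv = 0.000000, Gamma_uvv = 0.000000, Gamma_vuu = 0.000000, Gamma_vuv = 0.000000, Gamma_vvv = 0.000000; k3 = (1.625000, 1.000000, 0.000000, 0.000000)
  k4: at (u, v) = (0.800000, 0.300000), (du/dtau, dv/dtau) = (1.625000, 1.000000); Gamma_uuu = 0.000000, Gamma_uuv = 0.000000, Gamma_uvv = 0.000000, Gamma_vuu = 0.000000, Gamma_vuv = 0.000000, Gamma_vvv = 0.000000; k4 = (1.625000, 1.000000, 0.000000, 0.000000)
  Y <- Y + (h/6)(k1 + 2k2 + 2k3 + k4): u = 0.8000, v = 0.3000, du/dtau = 1.6250, dv/dtau = 1.0000


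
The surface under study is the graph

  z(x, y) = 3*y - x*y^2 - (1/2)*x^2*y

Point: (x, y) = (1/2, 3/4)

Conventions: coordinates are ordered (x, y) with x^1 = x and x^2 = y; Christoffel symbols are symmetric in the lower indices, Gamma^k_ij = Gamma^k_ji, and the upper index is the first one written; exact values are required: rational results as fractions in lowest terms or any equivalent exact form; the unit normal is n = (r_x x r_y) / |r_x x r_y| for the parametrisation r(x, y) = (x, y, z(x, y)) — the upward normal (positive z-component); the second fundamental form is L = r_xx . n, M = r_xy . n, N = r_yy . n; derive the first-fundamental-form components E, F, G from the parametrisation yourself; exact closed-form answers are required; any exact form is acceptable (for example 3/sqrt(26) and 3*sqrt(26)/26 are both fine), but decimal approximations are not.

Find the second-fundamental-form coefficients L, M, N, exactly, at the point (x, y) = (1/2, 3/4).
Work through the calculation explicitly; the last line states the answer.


z_x = -15/16, z_y = 17/8, z_xx = -3/4, z_xy = -2, z_yy = -1
E = 481/256, F = -255/128, G = 353/64; answer radicand W^2 = 1637/256
unnormalised second-form numerators: l = -3/4, m = -2, n = -1; L = l/sqrt(1637/256), and similarly M = m/sqrt(W^2), N = n/sqrt(W^2)

Answer: L = -12*sqrt(1637)/1637, M = -32*sqrt(1637)/1637, N = -16*sqrt(1637)/1637


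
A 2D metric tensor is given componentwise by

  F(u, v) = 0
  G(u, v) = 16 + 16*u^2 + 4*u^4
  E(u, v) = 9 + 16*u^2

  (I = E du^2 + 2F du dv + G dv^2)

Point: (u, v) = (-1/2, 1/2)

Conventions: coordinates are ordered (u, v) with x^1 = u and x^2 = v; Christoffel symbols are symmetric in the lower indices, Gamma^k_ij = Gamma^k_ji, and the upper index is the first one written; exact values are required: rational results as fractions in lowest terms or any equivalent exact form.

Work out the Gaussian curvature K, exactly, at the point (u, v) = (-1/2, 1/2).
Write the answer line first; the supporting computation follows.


Answer: K = -8/169

E = 13, F = 0, G = 81/4, EG - F^2 = 1053/4 at the point
E_u = -16, E_v = 0, F_u = 0, F_v = 0, G_u = -18, G_v = 0
E_vv = 0, F_uv = 0, G_uu = 44
The intrinsic route: Brioschi's K = (det M1 - det M2)/(EG - F^2)^2.
M1 = [[-E_vv/2 + F_uv - G_uu/2, E_u/2, F_u - E_v/2], [F_v - G_u/2, E, F], [G_v/2, F, G]] = [[-22, -8, 0], [9, 13, 0], [0, 0, 81/4]]; det M1 = -8667/2
M2 = [[0, E_v/2, G_u/2], [E_v/2, E, F], [G_u/2, F, G]] = [[0, 0, -9], [0, 13, 0], [-9, 0, 81/4]]; det M2 = -1053
det M1 - det M2 = -6561/2; K = -6561/2 / (1053/4)^2 = -8/169


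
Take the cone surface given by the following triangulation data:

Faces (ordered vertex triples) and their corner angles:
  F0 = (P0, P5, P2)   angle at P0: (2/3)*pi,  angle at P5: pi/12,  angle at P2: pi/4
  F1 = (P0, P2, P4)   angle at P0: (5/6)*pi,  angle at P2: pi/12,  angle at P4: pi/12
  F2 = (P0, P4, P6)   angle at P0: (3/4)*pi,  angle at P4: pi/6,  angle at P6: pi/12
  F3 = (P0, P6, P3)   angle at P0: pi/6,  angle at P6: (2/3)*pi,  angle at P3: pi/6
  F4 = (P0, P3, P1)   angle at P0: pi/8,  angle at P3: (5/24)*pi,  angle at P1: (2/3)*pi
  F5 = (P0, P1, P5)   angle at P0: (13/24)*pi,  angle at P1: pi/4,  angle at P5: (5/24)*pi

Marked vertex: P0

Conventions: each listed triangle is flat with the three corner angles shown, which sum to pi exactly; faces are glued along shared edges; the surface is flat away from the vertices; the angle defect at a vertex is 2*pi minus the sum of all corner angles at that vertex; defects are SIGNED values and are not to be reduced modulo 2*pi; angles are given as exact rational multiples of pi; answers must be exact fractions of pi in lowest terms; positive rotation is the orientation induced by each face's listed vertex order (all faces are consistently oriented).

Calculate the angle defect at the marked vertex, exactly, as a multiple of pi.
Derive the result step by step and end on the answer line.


Sum of corner angles at P0: (37/12)*pi
defect = 2*pi - (37/12)*pi

Answer: defect(P0) = (-13/12)*pi


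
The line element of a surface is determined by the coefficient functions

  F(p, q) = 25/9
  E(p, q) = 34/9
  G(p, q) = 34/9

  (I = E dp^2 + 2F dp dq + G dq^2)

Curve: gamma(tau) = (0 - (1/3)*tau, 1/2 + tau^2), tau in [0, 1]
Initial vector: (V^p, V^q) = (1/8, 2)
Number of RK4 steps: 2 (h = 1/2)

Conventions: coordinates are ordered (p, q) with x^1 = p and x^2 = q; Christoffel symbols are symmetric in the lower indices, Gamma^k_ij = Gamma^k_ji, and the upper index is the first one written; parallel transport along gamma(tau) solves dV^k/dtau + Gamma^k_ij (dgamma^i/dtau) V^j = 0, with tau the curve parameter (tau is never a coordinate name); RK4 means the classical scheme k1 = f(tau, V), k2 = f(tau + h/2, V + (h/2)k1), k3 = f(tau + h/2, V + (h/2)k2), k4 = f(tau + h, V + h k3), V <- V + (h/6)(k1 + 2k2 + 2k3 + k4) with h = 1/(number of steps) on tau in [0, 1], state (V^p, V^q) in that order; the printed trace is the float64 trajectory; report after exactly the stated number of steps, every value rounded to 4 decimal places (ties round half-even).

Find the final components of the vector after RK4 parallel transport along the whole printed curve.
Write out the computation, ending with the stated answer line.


gamma'(tau) = (-1/3, 2*tau); f(tau, V)^k = -Gamma^k_ij(gamma(tau)) gamma'^i(tau) V^j; h = 1/2; intermediate values shown to 6 dp
curve data and Christoffel symbols at the stage parameters:
  tau = 0.000000: gamma = (0.000000, 0.500000), gamma' = (-0.333333, 0.000000); Gamma_ppp = 0.000000, Gamma_ppq = 0.000000, Gamma_pqq = 0.000000, Gamma_qpp = 0.000000, Gamma_qpq = 0.000000, Gamma_qqq = 0.000000
  tau = 0.250000: gamma = (-0.083333, 0.562500), gamma' = (-0.333333, 0.500000); Gamma_ppp = 0.000000, Gamma_ppq = 0.000000, Gamma_pqq = 0.000000, Gamma_qpp = 0.000000, Gamma_qpq = 0.000000, Gamma_qqq = 0.000000
  tau = 0.500000: gamma = (-0.166667, 0.750000), gamma' = (-0.333333, 1.000000); Gamma_ppp = 0.000000, Gamma_ppq = 0.000000, Gamma_pqq = 0.000000, Gamma_qpp = 0.000000, Gamma_qpq = 0.000000, Gamma_qqq = 0.000000
  tau = 0.750000: gamma = (-0.250000, 1.062500), gamma' = (-0.333333, 1.500000); Gamma_ppp = 0.000000, Gamma_ppq = 0.000000, Gamma_pqq = 0.000000, Gamma_qpp = 0.000000, Gamma_qpq = 0.000000, Gamma_qqq = 0.000000
  tau = 1.000000: gamma = (-0.333333, 1.500000), gamma' = (-0.333333, 2.000000); Gamma_ppp = 0.000000, Gamma_ppq = 0.000000, Gamma_pqq = 0.000000, Gamma_qpp = 0.000000, Gamma_qpq = 0.000000, Gamma_qqq = 0.000000
step 0: V^p = 0.1250, V^q = 2.0000
step 1: k1 = (0.000000, 0.000000), k2 = (0.000000, 0.000000), k3 = (0.000000, 0.000000), k4 = (0.000000, 0.000000); V <- V + (h/6)(k1 + 2k2 + 2k3 + k4): V^p = 0.1250, V^q = 2.0000
step 2: k1 = (0.000000, 0.000000), k2 = (0.000000, 0.000000), k3 = (0.000000, 0.000000), k4 = (0.000000, 0.000000); V <- V + (h/6)(k1 + 2k2 + 2k3 + k4): V^p = 0.1250, V^q = 2.0000

Answer: V^p = 0.1250, V^q = 2.0000


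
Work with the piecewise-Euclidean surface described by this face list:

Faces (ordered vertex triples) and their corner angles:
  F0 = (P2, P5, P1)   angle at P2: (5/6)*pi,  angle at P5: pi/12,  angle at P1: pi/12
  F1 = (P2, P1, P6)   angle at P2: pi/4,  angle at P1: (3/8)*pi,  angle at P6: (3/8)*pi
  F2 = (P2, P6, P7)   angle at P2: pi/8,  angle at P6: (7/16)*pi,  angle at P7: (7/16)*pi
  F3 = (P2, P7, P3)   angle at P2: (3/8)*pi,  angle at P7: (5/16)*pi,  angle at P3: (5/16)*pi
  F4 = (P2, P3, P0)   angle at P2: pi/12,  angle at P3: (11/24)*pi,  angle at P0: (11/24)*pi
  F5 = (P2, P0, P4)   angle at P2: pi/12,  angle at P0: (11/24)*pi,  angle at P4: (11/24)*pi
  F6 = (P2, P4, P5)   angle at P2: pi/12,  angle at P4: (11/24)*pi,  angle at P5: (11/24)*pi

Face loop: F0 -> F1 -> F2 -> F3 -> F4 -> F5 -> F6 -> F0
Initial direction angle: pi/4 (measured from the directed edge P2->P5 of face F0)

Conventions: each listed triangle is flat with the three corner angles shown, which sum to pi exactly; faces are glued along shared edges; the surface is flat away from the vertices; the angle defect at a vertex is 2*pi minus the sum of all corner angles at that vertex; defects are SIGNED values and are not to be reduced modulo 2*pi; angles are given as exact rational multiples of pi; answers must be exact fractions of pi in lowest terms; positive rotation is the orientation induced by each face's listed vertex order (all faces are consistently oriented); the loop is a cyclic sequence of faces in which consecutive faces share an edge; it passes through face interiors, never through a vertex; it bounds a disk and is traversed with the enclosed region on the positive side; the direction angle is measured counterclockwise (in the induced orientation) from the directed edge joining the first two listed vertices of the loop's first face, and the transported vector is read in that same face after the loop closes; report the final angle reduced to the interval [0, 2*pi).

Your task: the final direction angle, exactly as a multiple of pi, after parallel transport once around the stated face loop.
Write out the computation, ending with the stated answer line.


enclosed vertex P2: corner angles sum to (11/6)*pi, defect = 2*pi - (11/6)*pi = pi/6
adding the enclosed defects to the starting angle (mod 2*pi, induced orientation) gives the holonomy
final angle = pi/4 + pi/6 = (5/12)*pi (mod 2*pi)

Answer: final direction angle = (5/12)*pi


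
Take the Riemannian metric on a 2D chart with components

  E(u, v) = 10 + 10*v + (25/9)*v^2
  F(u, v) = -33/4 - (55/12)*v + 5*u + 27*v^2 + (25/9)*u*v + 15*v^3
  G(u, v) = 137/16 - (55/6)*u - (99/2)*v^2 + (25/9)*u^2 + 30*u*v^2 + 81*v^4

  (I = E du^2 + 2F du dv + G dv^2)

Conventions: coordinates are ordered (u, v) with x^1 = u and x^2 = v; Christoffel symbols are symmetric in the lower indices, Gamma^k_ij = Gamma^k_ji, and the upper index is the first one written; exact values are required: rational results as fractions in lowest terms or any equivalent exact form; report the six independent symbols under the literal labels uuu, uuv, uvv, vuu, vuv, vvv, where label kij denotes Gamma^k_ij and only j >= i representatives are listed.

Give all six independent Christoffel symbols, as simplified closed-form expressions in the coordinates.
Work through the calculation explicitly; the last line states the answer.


E = 10 + 10*v + (25/9)*v^2; F = -33/4 - (55/12)*v + 5*u + 27*v^2 + (25/9)*u*v + 15*v^3; G = 137/16 - (55/6)*u - (99/2)*v^2 + (25/9)*u^2 + 30*u*v^2 + 81*v^4
Gamma^k_ij = (1/2) g^{kl} (d_i g_jl + d_j g_il - d_l g_ij), with g^inv = (1/(EG-F^2)) [[G, -F], [-F, E]]
first partials: E_u = 0, E_v = 10 + (50/9)*v, F_u = 5 + (25/9)*v, F_v = -55/12 + 54*v + (25/9)*u + 45*v^2, G_u = -55/6 + (50/9)*u + 30*v^2, G_v = -99*v + 60*u*v + 324*v^3
D = EG - F^2 = 281/16 + 10*v - (55/6)*u - (841/18)*v^2 + (25/9)*u^2 + 30*u*v^2 + 81*v^4
expanded: Gamma^u_uu = (G E_u - 2F F_u + F E_v)/(2D), Gamma^u_uv = (G E_v - F G_u)/(2D), Gamma^u_vv = (2G F_v - G G_u - F G_v)/(2D), Gamma^v_uu = (2E F_u - E E_v - F E_u)/(2D), Gamma^v_uv = (E G_u - F E_v)/(2D), Gamma^v_vv = (E G_v - 2F F_v + F G_u)/(2D); substitute and cancel common factors

Answer: Gamma_uuu = 0, Gamma_uuv = (400*v + 720)/(400*u^2 + 4320*u*v^2 - 1320*u + 11664*v^4 - 6728*v^2 + 1440*v + 2529), Gamma_uvv = (4320*v^2 + 7776*v)/(400*u^2 + 4320*u*v^2 - 1320*u + 11664*v^4 - 6728*v^2 + 1440*v + 2529), Gamma_vuu = 0, Gamma_vuv = (400*u + 2160*v^2 - 660)/(400*u^2 + 4320*u*v^2 - 1320*u + 11664*v^4 - 6728*v^2 + 1440*v + 2529), Gamma_vvv = (4320*u*v + 23328*v^3 - 7128*v)/(400*u^2 + 4320*u*v^2 - 1320*u + 11664*v^4 - 6728*v^2 + 1440*v + 2529)


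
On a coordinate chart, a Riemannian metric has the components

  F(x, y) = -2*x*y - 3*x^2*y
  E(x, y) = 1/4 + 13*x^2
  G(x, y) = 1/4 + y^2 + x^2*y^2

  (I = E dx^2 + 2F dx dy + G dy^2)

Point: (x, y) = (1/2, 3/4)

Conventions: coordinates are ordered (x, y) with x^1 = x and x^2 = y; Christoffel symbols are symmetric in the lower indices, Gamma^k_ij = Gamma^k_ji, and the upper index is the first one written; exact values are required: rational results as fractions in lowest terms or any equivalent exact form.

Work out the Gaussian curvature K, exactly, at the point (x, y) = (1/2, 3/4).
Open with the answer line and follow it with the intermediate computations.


Answer: K = -118208/170569

E = 7/2, F = -21/16, G = 61/64, EG - F^2 = 413/256 at the point
E_x = 13, E_y = 0, F_x = -15/4, F_y = -7/4, G_x = 9/16, G_y = 15/8
E_yy = 0, F_xy = -5, G_xx = 9/8
Evaluate Brioschi's two determinant matrices M1, M2 and divide by (EG - F^2)^2.
M1 = [[-E_yy/2 + F_xy - G_xx/2, E_x/2, F_x - E_y/2], [F_y - G_x/2, E, F], [G_y/2, F, G]] = [[-89/16, 13/2, -15/4], [-65/32, 7/2, -21/16], [15/16, -21/16, 61/64]]; det M1 = -4261/2048
M2 = [[0, E_y/2, G_x/2], [E_y/2, E, F], [G_x/2, F, G]] = [[0, 0, 9/32], [0, 7/2, -21/16], [9/32, -21/16, 61/64]]; det M2 = -567/2048
det M1 - det M2 = -1847/1024; K = -1847/1024 / (413/256)^2 = -118208/170569


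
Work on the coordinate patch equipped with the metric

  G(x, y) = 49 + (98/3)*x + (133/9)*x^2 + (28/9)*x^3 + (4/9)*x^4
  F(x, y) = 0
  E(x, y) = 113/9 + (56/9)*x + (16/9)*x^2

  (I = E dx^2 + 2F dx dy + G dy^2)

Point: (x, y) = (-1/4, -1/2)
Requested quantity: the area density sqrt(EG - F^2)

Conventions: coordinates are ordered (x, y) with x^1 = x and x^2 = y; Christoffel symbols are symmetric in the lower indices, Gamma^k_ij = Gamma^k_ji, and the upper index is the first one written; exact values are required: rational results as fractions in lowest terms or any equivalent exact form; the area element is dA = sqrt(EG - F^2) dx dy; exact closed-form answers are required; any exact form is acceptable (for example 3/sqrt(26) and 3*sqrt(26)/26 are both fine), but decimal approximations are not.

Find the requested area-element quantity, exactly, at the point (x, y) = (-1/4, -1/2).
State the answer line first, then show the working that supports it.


Answer: sqrt(EG - F^2) = 775/36

E = 100/9, F = 0, G = 24025/576; EG - F^2 = 600625/1296


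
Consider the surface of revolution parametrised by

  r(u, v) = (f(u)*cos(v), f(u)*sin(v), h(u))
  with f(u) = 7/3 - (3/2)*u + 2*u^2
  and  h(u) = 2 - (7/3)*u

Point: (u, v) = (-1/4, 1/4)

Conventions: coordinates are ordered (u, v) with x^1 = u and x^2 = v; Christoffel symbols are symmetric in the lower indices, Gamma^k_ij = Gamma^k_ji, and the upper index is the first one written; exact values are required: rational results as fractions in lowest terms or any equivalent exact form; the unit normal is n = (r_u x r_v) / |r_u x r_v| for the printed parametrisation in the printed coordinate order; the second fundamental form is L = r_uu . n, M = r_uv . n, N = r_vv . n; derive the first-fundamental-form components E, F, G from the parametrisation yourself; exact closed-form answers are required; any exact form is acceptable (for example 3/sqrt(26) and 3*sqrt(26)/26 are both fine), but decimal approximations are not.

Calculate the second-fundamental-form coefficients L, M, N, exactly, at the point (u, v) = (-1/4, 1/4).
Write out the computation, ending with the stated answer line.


f = 17/6, f' = -5/2, f'' = 4, h' = -7/3, h'' = 0
E = 421/36, F = 0, G = 289/36; answer radicand W^2 = 421/36
unnormalised second-form numerators: l = 28/3, m = 0, n = -119/18; L = l/sqrt(421/36), and similarly M = m/sqrt(W^2), N = n/sqrt(W^2)

Answer: L = 56*sqrt(421)/421, M = 0, N = -119*sqrt(421)/1263


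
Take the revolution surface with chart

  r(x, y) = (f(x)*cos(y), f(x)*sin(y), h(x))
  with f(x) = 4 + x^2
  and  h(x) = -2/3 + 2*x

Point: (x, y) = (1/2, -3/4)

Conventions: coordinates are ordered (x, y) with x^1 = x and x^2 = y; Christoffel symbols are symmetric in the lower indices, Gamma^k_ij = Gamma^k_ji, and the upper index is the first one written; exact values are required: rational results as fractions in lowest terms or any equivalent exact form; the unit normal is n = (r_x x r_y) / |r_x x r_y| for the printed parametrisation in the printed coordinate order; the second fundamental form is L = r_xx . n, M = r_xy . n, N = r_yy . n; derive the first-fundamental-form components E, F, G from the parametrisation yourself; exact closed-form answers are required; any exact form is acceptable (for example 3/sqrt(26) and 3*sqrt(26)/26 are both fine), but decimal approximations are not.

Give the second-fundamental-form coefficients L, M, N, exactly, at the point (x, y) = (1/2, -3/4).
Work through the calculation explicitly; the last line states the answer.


f = 17/4, f' = 1, f'' = 2, h' = 2, h'' = 0
E = 5, F = 0, G = 289/16; answer radicand W^2 = 5
unnormalised second-form numerators: l = -4, m = 0, n = 17/2; L = l/sqrt(5), and similarly M = m/sqrt(W^2), N = n/sqrt(W^2)

Answer: L = -4*sqrt(5)/5, M = 0, N = 17*sqrt(5)/10


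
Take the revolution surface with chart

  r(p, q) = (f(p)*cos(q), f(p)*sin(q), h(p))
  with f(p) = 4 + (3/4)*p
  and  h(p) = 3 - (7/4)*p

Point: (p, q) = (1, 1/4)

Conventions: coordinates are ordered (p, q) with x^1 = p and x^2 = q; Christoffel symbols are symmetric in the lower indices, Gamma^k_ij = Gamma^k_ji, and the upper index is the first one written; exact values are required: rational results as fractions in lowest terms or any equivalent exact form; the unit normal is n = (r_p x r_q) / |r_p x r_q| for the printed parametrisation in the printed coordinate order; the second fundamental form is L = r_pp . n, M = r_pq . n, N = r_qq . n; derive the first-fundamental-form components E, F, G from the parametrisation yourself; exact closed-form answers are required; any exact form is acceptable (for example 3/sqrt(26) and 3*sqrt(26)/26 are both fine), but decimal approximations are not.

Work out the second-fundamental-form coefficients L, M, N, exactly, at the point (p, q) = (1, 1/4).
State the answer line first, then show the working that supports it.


Answer: L = 0, M = 0, N = -133*sqrt(58)/232

f = 19/4, f' = 3/4, f'' = 0, h' = -7/4, h'' = 0
E = 29/8, F = 0, G = 361/16; answer radicand W^2 = 29/8
unnormalised second-form numerators: l = 0, m = 0, n = -133/16; L = l/sqrt(29/8), and similarly M = m/sqrt(W^2), N = n/sqrt(W^2)


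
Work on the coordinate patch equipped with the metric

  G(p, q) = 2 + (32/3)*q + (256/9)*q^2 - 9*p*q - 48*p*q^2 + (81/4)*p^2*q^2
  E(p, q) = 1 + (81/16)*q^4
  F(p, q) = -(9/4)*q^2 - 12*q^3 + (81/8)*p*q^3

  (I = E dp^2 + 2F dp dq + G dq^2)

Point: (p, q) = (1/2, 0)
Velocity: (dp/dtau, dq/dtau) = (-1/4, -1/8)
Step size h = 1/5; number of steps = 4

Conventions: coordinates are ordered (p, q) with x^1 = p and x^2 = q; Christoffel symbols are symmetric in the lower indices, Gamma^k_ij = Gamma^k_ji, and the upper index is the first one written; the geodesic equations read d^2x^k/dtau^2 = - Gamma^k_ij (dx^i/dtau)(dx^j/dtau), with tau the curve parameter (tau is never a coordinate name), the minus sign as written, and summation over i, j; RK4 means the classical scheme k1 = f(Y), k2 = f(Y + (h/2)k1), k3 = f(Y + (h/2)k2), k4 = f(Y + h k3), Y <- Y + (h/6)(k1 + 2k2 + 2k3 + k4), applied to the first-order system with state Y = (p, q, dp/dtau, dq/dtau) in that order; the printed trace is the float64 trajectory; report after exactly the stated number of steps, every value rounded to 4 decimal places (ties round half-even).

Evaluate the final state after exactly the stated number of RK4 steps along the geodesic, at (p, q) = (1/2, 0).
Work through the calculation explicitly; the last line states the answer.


f(Y) = (dp/dtau, dq/dtau, -Gamma^p_ij Y'^i Y'^j, -Gamma^q_ij Y'^i Y'^j) with the Gammas evaluated at the stage position; h = 0.200000; intermediate values shown to 6 dp
step 0: p = 0.5000, q = 0.0000, dp/dtau = -0.2500, dq/dtau = -0.1250
step 1:
  k1: at (p, q) = (0.500000, 0.000000), (dp/dtau, dq/dtau) = (-0.250000, -0.125000); Gamma_ppp = 0.000000, Gamma_ppq = 0.000000, Gamma_pqq = 0.000000, Gamma_qpp = 0.000000, Gamma_qpq = 0.000000, Gamma_qqq = 1.541667; k1 = (-0.250000, -0.125000, 0.000000, -0.024089)
  k2: at (p, q) = (0.475000, -0.012500), (dp/dtau, dq/dtau) = (-0.250000, -0.127409); Gamma_ppp = 0.000000, Gamma_ppq = -0.000010, Gamma_pqq = -0.000585, Gamma_qpp = 0.000000, Gamma_qpq = 0.028102, Gamma_qqq = 1.596590; k2 = (-0.250000, -0.127409, 0.000010, -0.027708)
  k3: at (p, q) = (0.475000, -0.012741), (dp/dtau, dq/dtau) = (-0.249999, -0.127771); Gamma_ppp = 0.000000, Gamma_ppq = -0.000011, Gamma_pqq = -0.000608, Gamma_qpp = 0.000000, Gamma_qpq = 0.028642, Gamma_qqq = 1.596537; k3 = (-0.249999, -0.127771, 0.000011, -0.027894)
  k4: at (p, q) = (0.450000, -0.025554), (dp/dtau, dq/dtau) = (-0.249998, -0.130579); Gamma_ppp = 0.000000, Gamma_ppq = -0.000092, Gamma_pqq = -0.002645, Gamma_qpp = 0.000000, Gamma_qpq = 0.057273, Gamma_qqq = 1.647732; k4 = (-0.249998, -0.130579, 0.000051, -0.031834)
  Y <- Y + (h/6)(k1 + 2k2 + 2k3 + k4): p = 0.4500, q = -0.0255, dp/dtau = -0.2500, dq/dtau = -0.1306
step 2:
  k1: at (p, q) = (0.450000, -0.025531), (dp/dtau, dq/dtau) = (-0.249997, -0.130571); Gamma_ppp = 0.000000, Gamma_ppq = -0.000092, Gamma_pqq = -0.002640, Gamma_qpp = 0.000000, Gamma_qpq = 0.057222, Gamma_qqq = 1.647744; k1 = (-0.249997, -0.130571, 0.000051, -0.031828)
  k2: at (p, q) = (0.425000, -0.038588), (dp/dtau, dq/dtau) = (-0.249992, -0.133754); Gamma_ppp = 0.000000, Gamma_ppq = -0.000332, Gamma_pqq = -0.006536, Gamma_qpp = 0.000000, Gamma_qpq = 0.085960, Gamma_qqq = 1.693407; k2 = (-0.249992, -0.133754, 0.000139, -0.036044)
  k3: at (p, q) = (0.425001, -0.038907), (dp/dtau, dq/dtau) = (-0.249983, -0.134175); Gamma_ppp = 0.000000, Gamma_ppq = -0.000340, Gamma_pqq = -0.006652, Gamma_qpp = 0.000000, Gamma_qpq = 0.086654, Gamma_qqq = 1.693105; k3 = (-0.249983, -0.134175, 0.000143, -0.036294)
  k4: at (p, q) = (0.400004, -0.052366), (dp/dtau, dq/dtau) = (-0.249968, -0.137830); Gamma_ppp = 0.000000, Gamma_ppq = -0.000874, Gamma_pqq = -0.013100, Gamma_qpp = 0.000000, Gamma_qpq = 0.115398, Gamma_qqq = 1.730276; k4 = (-0.249968, -0.137830, 0.000309, -0.040822)
  Y <- Y + (h/6)(k1 + 2k2 + 2k3 + k4): p = 0.4000, q = -0.0523, dp/dtau = -0.2500, dq/dtau = -0.1378
step 3:
  k1: at (p, q) = (0.400003, -0.052340), (dp/dtau, dq/dtau) = (-0.249966, -0.137815); Gamma_ppp = 0.000000, Gamma_ppq = -0.000872, Gamma_pqq = -0.013085, Gamma_qpp = 0.000000, Gamma_qpq = 0.115342, Gamma_qqq = 1.730317; k1 = (-0.249966, -0.137815, 0.000309, -0.040811)
  k2: at (p, q) = (0.375006, -0.066121), (dp/dtau, dq/dtau) = (-0.249935, -0.141896); Gamma_ppp = 0.000000, Gamma_ppq = -0.001857, Gamma_pqq = -0.022755, Gamma_qpp = 0.000000, Gamma_qpq = 0.143278, Gamma_qqq = 1.755577; k2 = (-0.249935, -0.141896, 0.000590, -0.045510)
  k3: at (p, q) = (0.375009, -0.066529), (dp/dtau, dq/dtau) = (-0.249907, -0.142366); Gamma_ppp = 0.000000, Gamma_ppq = -0.001894, Gamma_pqq = -0.023070, Gamma_qpp = 0.000000, Gamma_qpq = 0.144086, Gamma_qqq = 1.754638; k3 = (-0.249907, -0.142366, 0.000602, -0.045816)
  k4: at (p, q) = (0.350022, -0.080813), (dp/dtau, dq/dtau) = (-0.249846, -0.146978); Gamma_ppp = 0.000000, Gamma_ppq = -0.003598, Gamma_pqq = -0.037187, Gamma_qpp = 0.000000, Gamma_qpq = 0.170509, Gamma_qqq = 1.762124; k4 = (-0.249846, -0.146978, 0.001068, -0.050589)
  Y <- Y + (h/6)(k1 + 2k2 + 2k3 + k4): p = 0.3500, q = -0.0808, dp/dtau = -0.2498, dq/dtau = -0.1470
step 4:
  k1: at (p, q) = (0.350020, -0.080784), (dp/dtau, dq/dtau) = (-0.249841, -0.146950); Gamma_ppp = 0.000000, Gamma_ppq = -0.003594, Gamma_pqq = -0.037157, Gamma_qpp = 0.000000, Gamma_qpq = 0.170456, Gamma_qqq = 1.762224; k1 = (-0.249841, -0.146950, 0.001066, -0.050570)
  k2: at (p, q) = (0.325036, -0.095479), (dp/dtau, dq/dtau) = (-0.249734, -0.152007); Gamma_ppp = 0.000000, Gamma_ppq = -0.006304, Gamma_pqq = -0.056796, Gamma_qpp = 0.000000, Gamma_qpq = 0.193773, Gamma_qqq = 1.745660; k2 = (-0.249734, -0.152007, 0.001791, -0.055047)
  k3: at (p, q) = (0.325046, -0.095985), (dp/dtau, dq/dtau) = (-0.249662, -0.152455); Gamma_ppp = 0.000000, Gamma_ppq = -0.006416, Gamma_pqq = -0.057499, Gamma_qpp = 0.000000, Gamma_qpq = 0.194537, Gamma_qqq = 1.743286; k3 = (-0.249662, -0.152455, 0.001825, -0.055327)
  k4: at (p, q) = (0.300087, -0.111275), (dp/dtau, dq/dtau) = (-0.249476, -0.158016); Gamma_ppp = 0.000000, Gamma_ppq = -0.010643, Gamma_pqq = -0.084653, Gamma_qpp = 0.000000, Gamma_qpq = 0.212702, Gamma_qqq = 1.691864; k4 = (-0.249476, -0.158016, 0.002953, -0.059014)
  Y <- Y + (h/6)(k1 + 2k2 + 2k3 + k4): p = 0.3001, q = -0.1112, dp/dtau = -0.2495, dq/dtau = -0.1580

Answer: p = 0.3001, q = -0.1112, dp/dtau = -0.2495, dq/dtau = -0.1580


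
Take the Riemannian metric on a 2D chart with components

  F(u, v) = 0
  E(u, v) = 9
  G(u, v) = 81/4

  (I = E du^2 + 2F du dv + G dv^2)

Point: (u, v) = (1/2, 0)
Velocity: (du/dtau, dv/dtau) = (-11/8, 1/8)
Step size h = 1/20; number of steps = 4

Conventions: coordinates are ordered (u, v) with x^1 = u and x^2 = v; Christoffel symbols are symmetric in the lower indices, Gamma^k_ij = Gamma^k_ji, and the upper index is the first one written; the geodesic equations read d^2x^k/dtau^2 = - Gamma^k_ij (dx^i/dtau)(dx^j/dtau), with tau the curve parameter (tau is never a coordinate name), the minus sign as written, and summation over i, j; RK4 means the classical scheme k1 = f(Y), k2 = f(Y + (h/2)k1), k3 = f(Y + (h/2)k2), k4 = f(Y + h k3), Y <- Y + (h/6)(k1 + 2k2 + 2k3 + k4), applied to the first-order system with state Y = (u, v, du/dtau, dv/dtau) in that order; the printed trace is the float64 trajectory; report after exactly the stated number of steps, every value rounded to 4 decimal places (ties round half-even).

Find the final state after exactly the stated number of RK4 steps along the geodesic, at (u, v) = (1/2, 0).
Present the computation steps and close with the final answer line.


f(Y) = (du/dtau, dv/dtau, -Gamma^u_ij Y'^i Y'^j, -Gamma^v_ij Y'^i Y'^j) with the Gammas evaluated at the stage position; h = 0.050000; intermediate values shown to 6 dp
step 0: u = 0.5000, v = 0.0000, du/dtau = -1.3750, dv/dtau = 0.1250
step 1:
  k1: at (u, v) = (0.500000, 0.000000), (du/dtau, dv/dtau) = (-1.375000, 0.125000); Gamma_uuu = 0.000000, Gamma_uuv = 0.000000, Gamma_uvv = 0.000000, Gamma_vuu = 0.000000, Gamma_vuv = 0.000000, Gamma_vvv = 0.000000; k1 = (-1.375000, 0.125000, 0.000000, 0.000000)
  k2: at (u, v) = (0.465625, 0.003125), (du/dtau, dv/dtau) = (-1.375000, 0.125000); Gamma_uuu = 0.000000, Gamma_uuv = 0.000000, Gamma_uvv = 0.000000, Gamma_vuu = 0.000000, Gamma_vuv = 0.000000, Gamma_vvv = 0.000000; k2 = (-1.375000, 0.125000, 0.000000, 0.000000)
  k3: at (u, v) = (0.465625, 0.003125), (du/dtau, dv/dtau) = (-1.375000, 0.125000); Gamma_uuu = 0.000000, Gamma_uuv = 0.000000, Gamma_uvv = 0.000000, Gamma_vuu = 0.000000, Gamma_vuv = 0.000000, Gamma_vvv = 0.000000; k3 = (-1.375000, 0.125000, 0.000000, 0.000000)
  k4: at (u, v) = (0.431250, 0.006250), (du/dtau, dv/dtau) = (-1.375000, 0.125000); Gamma_uuu = 0.000000, Gamma_uuv = 0.000000, Gamma_uvv = 0.000000, Gamma_vuu = 0.000000, Gamma_vuv = 0.000000, Gamma_vvv = 0.000000; k4 = (-1.375000, 0.125000, 0.000000, 0.000000)
  Y <- Y + (h/6)(k1 + 2k2 + 2k3 + k4): u = 0.4313, v = 0.0063, du/dtau = -1.3750, dv/dtau = 0.1250
step 2:
  k1: at (u, v) = (0.431250, 0.006250), (du/dtau, dv/dtau) = (-1.375000, 0.125000); Gamma_uuu = 0.000000, Gamma_uuv = 0.000000, Gamma_uvv = 0.000000, Gamma_vuu = 0.000000, Gamma_vuv = 0.000000, Gamma_vvv = 0.000000; k1 = (-1.375000, 0.125000, 0.000000, 0.000000)
  k2: at (u, v) = (0.396875, 0.009375), (du/dtau, dv/dtau) = (-1.375000, 0.125000); Gamma_uuu = 0.000000, Gamma_uuv = 0.000000, Gamma_uvv = 0.000000, Gamma_vuu = 0.000000, Gamma_vuv = 0.000000, Gamma_vvv = 0.000000; k2 = (-1.375000, 0.125000, 0.000000, 0.000000)
  k3: at (u, v) = (0.396875, 0.009375), (du/dtau, dv/dtau) = (-1.375000, 0.125000); Gamma_uuu = 0.000000, Gamma_uuv = 0.000000, Gamma_uvv = 0.000000, Gamma_vuu = 0.000000, Gamma_vuv = 0.000000, Gamma_vvv = 0.000000; k3 = (-1.375000, 0.125000, 0.000000, 0.000000)
  k4: at (u, v) = (0.362500, 0.012500), (du/dtau, dv/dtau) = (-1.375000, 0.125000); Gamma_uuu = 0.000000, Gamma_uuv = 0.000000, Gamma_uvv = 0.000000, Gamma_vuu = 0.000000, Gamma_vuv = 0.000000, Gamma_vvv = 0.000000; k4 = (-1.375000, 0.125000, 0.000000, 0.000000)
  Y <- Y + (h/6)(k1 + 2k2 + 2k3 + k4): u = 0.3625, v = 0.0125, du/dtau = -1.3750, dv/dtau = 0.1250
step 3:
  k1: at (u, v) = (0.362500, 0.012500), (du/dtau, dv/dtau) = (-1.375000, 0.125000); Gamma_uuu = 0.000000, Gamma_uuv = 0.000000, Gamma_uvv = 0.000000, Gamma_vuu = 0.000000, Gamma_vuv = 0.000000, Gamma_vvv = 0.000000; k1 = (-1.375000, 0.125000, 0.000000, 0.000000)
  k2: at (u, v) = (0.328125, 0.015625), (du/dtau, dv/dtau) = (-1.375000, 0.125000); Gamma_uuu = 0.000000, Gamma_uuv = 0.000000, Gamma_uvv = 0.000000, Gamma_vuu = 0.000000, Gamma_vuv = 0.000000, Gamma_vvv = 0.000000; k2 = (-1.375000, 0.125000, 0.000000, 0.000000)
  k3: at (u, v) = (0.328125, 0.015625), (du/dtau, dv/dtau) = (-1.375000, 0.125000); Gamma_uuu = 0.000000, Gamma_uuv = 0.000000, Gamma_uvv = 0.000000, Gamma_vuu = 0.000000, Gamma_vuv = 0.000000, Gamma_vvv = 0.000000; k3 = (-1.375000, 0.125000, 0.000000, 0.000000)
  k4: at (u, v) = (0.293750, 0.018750), (du/dtau, dv/dtau) = (-1.375000, 0.125000); Gamma_uuu = 0.000000, Gamma_uuv = 0.000000, Gamma_uvv = 0.000000, Gamma_vuu = 0.000000, Gamma_vuv = 0.000000, Gamma_vvv = 0.000000; k4 = (-1.375000, 0.125000, 0.000000, 0.000000)
  Y <- Y + (h/6)(k1 + 2k2 + 2k3 + k4): u = 0.2938, v = 0.0188, du/dtau = -1.3750, dv/dtau = 0.1250
step 4:
  k1: at (u, v) = (0.293750, 0.018750), (du/dtau, dv/dtau) = (-1.375000, 0.125000); Gamma_uuu = 0.000000, Gamma_uuv = 0.000000, Gamma_uvv = 0.000000, Gamma_vuu = 0.000000, Gamma_vuv = 0.000000, Gamma_vvv = 0.000000; k1 = (-1.375000, 0.125000, 0.000000, 0.000000)
  k2: at (u, v) = (0.259375, 0.021875), (du/dtau, dv/dtau) = (-1.375000, 0.125000); Gamma_uuu = 0.000000, Gamma_uuv = 0.000000, Gamma_uvv = 0.000000, Gamma_vuu = 0.000000, Gamma_vuv = 0.000000, Gamma_vvv = 0.000000; k2 = (-1.375000, 0.125000, 0.000000, 0.000000)
  k3: at (u, v) = (0.259375, 0.021875), (du/dtau, dv/dtau) = (-1.375000, 0.125000); Gamma_uuu = 0.000000, Gamma_uuv = 0.000000, Gamma_uvv = 0.000000, Gamma_vuu = 0.000000, Gamma_vuv = 0.000000, Gamma_vvv = 0.000000; k3 = (-1.375000, 0.125000, 0.000000, 0.000000)
  k4: at (u, v) = (0.225000, 0.025000), (du/dtau, dv/dtau) = (-1.375000, 0.125000); Gamma_uuu = 0.000000, Gamma_uuv = 0.000000, Gamma_uvv = 0.000000, Gamma_vuu = 0.000000, Gamma_vuv = 0.000000, Gamma_vvv = 0.000000; k4 = (-1.375000, 0.125000, 0.000000, 0.000000)
  Y <- Y + (h/6)(k1 + 2k2 + 2k3 + k4): u = 0.2250, v = 0.0250, du/dtau = -1.3750, dv/dtau = 0.1250

Answer: u = 0.2250, v = 0.0250, du/dtau = -1.3750, dv/dtau = 0.1250


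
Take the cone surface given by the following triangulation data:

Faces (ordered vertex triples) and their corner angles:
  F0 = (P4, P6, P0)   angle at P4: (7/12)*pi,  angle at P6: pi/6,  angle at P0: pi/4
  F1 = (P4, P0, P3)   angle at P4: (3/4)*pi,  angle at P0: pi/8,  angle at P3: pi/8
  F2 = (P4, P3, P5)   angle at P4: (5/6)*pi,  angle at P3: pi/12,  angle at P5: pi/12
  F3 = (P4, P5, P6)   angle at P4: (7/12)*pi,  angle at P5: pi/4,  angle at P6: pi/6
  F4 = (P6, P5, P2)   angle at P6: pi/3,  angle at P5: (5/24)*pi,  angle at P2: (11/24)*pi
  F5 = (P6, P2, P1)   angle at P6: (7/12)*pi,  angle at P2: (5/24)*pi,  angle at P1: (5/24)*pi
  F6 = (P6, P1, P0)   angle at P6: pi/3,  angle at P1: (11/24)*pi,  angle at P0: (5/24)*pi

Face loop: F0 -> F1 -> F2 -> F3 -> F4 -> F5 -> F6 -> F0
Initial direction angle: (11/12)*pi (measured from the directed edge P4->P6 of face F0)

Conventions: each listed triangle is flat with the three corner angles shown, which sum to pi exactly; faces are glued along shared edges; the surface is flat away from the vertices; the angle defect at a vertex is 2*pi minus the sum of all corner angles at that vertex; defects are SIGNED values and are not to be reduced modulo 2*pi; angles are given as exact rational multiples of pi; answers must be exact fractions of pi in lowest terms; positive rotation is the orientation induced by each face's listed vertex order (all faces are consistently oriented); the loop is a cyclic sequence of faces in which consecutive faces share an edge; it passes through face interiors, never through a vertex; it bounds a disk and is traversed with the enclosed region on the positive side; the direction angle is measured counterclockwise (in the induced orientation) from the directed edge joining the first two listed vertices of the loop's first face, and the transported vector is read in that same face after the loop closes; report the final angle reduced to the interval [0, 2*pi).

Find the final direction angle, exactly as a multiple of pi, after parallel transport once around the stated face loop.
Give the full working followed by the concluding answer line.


enclosed vertex P4: corner angles sum to (11/4)*pi, defect = 2*pi - (11/4)*pi = (-3/4)*pi
enclosed vertex P6: corner angles sum to (19/12)*pi, defect = 2*pi - (19/12)*pi = (5/12)*pi
by Gauss-Bonnet the loop rotates the vector by the enclosed defect sum (positive orientation, mod 2*pi)
final angle = (11/12)*pi - pi/3 = (7/12)*pi (mod 2*pi)

Answer: final direction angle = (7/12)*pi
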